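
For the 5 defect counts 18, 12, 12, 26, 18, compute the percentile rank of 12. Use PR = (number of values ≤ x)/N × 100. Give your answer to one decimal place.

40.0

N = 5.
Strictly below 12: 0. Equal to 12: 2.
PR = 2/5 × 100 = 40.0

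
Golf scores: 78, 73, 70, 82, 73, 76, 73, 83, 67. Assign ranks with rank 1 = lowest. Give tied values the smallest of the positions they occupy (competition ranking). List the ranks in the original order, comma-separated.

Sorted (ascending): 67, 70, 73, 73, 73, 76, 78, 82, 83
The 3 values of 73 occupy positions 3–5 → each gets rank 3.

7, 3, 2, 8, 3, 6, 3, 9, 1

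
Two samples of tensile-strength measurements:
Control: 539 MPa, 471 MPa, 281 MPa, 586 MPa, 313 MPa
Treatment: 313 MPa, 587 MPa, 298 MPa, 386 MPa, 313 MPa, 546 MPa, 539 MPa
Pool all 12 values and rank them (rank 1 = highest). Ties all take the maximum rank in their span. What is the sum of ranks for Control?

35

Sorted (descending): 587, 586, 546, 539, 539, 471, 386, 313, 313, 313, 298, 281
The 2 values of 539 occupy positions 4–5 → each gets rank 5.
The 3 values of 313 occupy positions 8–10 → each gets rank 10.
Control values → pooled ranks: 539→5, 471→6, 281→12, 586→2, 313→10
Rank sum = 5 + 6 + 12 + 2 + 10 = 35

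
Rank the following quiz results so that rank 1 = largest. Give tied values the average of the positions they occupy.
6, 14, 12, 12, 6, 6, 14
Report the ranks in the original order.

Sorted (descending): 14, 14, 12, 12, 6, 6, 6
The 2 values of 14 occupy positions 1–2 → average rank (1+2)/2 = 1.5.
The 2 values of 12 occupy positions 3–4 → average rank (3+4)/2 = 3.5.
The 3 values of 6 occupy positions 5–7 → average rank 6.

6, 1.5, 3.5, 3.5, 6, 6, 1.5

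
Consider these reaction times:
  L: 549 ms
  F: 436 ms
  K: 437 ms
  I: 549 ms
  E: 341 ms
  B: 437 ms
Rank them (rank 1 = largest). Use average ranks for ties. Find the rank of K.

Sorted (descending): 549, 549, 437, 437, 436, 341
The 2 values of 549 occupy positions 1–2 → average rank (1+2)/2 = 1.5.
The 2 values of 437 occupy positions 3–4 → average rank (3+4)/2 = 3.5.
K has value 437 ms → rank 3.5.

3.5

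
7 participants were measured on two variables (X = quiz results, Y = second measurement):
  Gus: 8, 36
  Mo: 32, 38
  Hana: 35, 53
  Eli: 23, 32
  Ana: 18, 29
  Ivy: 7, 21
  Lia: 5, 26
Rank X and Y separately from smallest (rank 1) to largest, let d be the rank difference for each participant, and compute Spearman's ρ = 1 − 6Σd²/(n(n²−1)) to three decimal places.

0.857

Ranks of variable 1: 3, 6, 7, 5, 4, 2, 1
Ranks of variable 2: 5, 6, 7, 4, 3, 1, 2
d = r₁ − r₂: -2, 0, 0, 1, 1, 1, -1
d²: 4, 0, 0, 1, 1, 1, 1; Σd² = 8
ρ = 1 − 6·8/(7·48) = 1 − 48/336 = 0.857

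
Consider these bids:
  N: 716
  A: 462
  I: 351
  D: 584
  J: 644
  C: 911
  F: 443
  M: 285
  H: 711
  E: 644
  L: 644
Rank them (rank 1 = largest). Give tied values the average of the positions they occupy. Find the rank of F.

9

Sorted (descending): 911, 716, 711, 644, 644, 644, 584, 462, 443, 351, 285
The 3 values of 644 occupy positions 4–6 → average rank 5.
F has value 443 → rank 9.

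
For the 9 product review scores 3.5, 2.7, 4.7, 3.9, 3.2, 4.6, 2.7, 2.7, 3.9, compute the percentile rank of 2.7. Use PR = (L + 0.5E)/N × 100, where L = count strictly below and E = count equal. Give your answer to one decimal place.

N = 9.
Strictly below 2.7: 0. Equal to 2.7: 3.
PR = (0 + 0.5·3)/9 × 100 = 16.7

16.7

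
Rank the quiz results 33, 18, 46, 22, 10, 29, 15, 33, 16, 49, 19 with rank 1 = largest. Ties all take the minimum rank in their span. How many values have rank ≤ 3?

4

Sorted (descending): 49, 46, 33, 33, 29, 22, 19, 18, 16, 15, 10
The 2 values of 33 occupy positions 3–4 → each gets rank 3.
Ranks ≤ 3: {1, 2, 3, 3} → 4 values.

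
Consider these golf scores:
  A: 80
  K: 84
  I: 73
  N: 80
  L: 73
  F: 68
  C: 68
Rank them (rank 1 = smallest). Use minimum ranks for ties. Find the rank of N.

Sorted (ascending): 68, 68, 73, 73, 80, 80, 84
The 2 values of 68 occupy positions 1–2 → each gets rank 1.
The 2 values of 73 occupy positions 3–4 → each gets rank 3.
The 2 values of 80 occupy positions 5–6 → each gets rank 5.
N has value 80 → rank 5.

5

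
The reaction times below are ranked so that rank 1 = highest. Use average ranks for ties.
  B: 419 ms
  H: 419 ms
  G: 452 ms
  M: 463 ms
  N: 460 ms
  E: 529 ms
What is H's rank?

5.5

Sorted (descending): 529, 463, 460, 452, 419, 419
The 2 values of 419 occupy positions 5–6 → average rank (5+6)/2 = 5.5.
H has value 419 ms → rank 5.5.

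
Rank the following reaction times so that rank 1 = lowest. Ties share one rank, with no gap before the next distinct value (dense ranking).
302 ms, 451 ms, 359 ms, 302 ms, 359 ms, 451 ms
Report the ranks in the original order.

Sorted (ascending): 302, 302, 359, 359, 451, 451
The 2 values of 302 share dense rank 1.
The 2 values of 359 share dense rank 2.
The 2 values of 451 share dense rank 3.

1, 3, 2, 1, 2, 3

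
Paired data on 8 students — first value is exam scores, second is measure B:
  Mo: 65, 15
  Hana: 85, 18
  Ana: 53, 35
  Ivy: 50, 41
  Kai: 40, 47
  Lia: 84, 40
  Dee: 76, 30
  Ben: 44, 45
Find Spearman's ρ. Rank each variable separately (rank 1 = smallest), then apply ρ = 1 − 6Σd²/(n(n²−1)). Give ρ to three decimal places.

Ranks of variable 1: 5, 8, 4, 3, 1, 7, 6, 2
Ranks of variable 2: 1, 2, 4, 6, 8, 5, 3, 7
d = r₁ − r₂: 4, 6, 0, -3, -7, 2, 3, -5
d²: 16, 36, 0, 9, 49, 4, 9, 25; Σd² = 148
ρ = 1 − 6·148/(8·63) = 1 − 888/504 = -0.762

-0.762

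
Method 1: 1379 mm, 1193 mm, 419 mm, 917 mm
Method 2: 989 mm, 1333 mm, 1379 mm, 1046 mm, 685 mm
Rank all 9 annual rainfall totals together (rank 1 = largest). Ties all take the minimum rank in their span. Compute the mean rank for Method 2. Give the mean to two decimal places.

Sorted (descending): 1379, 1379, 1333, 1193, 1046, 989, 917, 685, 419
The 2 values of 1379 occupy positions 1–2 → each gets rank 1.
Method 2 values → pooled ranks: 989→6, 1333→3, 1379→1, 1046→5, 685→8
Mean rank = (6 + 3 + 1 + 5 + 8) / 5 = 4.60

4.60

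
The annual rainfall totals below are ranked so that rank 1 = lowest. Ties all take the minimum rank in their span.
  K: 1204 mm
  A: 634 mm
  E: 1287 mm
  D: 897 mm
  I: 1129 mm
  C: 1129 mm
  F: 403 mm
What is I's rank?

4

Sorted (ascending): 403, 634, 897, 1129, 1129, 1204, 1287
The 2 values of 1129 occupy positions 4–5 → each gets rank 4.
I has value 1129 mm → rank 4.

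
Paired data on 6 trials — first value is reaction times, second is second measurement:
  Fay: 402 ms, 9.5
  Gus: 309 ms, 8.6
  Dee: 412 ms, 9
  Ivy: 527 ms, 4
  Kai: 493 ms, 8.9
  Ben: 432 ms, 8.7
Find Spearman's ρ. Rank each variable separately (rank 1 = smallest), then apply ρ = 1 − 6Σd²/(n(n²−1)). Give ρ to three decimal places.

Ranks of variable 1: 2, 1, 3, 6, 5, 4
Ranks of variable 2: 6, 2, 5, 1, 4, 3
d = r₁ − r₂: -4, -1, -2, 5, 1, 1
d²: 16, 1, 4, 25, 1, 1; Σd² = 48
ρ = 1 − 6·48/(6·35) = 1 − 288/210 = -0.371

-0.371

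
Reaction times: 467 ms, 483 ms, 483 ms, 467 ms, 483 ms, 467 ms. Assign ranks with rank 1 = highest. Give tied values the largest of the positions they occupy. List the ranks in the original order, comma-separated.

Sorted (descending): 483, 483, 483, 467, 467, 467
The 3 values of 483 occupy positions 1–3 → each gets rank 3.
The 3 values of 467 occupy positions 4–6 → each gets rank 6.

6, 3, 3, 6, 3, 6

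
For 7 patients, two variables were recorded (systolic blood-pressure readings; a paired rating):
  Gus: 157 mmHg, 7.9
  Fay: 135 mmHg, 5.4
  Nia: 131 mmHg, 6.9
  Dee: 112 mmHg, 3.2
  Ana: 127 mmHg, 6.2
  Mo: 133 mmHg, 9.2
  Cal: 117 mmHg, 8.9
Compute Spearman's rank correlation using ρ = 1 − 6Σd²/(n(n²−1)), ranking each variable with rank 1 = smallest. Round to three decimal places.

Ranks of variable 1: 7, 6, 4, 1, 3, 5, 2
Ranks of variable 2: 5, 2, 4, 1, 3, 7, 6
d = r₁ − r₂: 2, 4, 0, 0, 0, -2, -4
d²: 4, 16, 0, 0, 0, 4, 16; Σd² = 40
ρ = 1 − 6·40/(7·48) = 1 − 240/336 = 0.286

0.286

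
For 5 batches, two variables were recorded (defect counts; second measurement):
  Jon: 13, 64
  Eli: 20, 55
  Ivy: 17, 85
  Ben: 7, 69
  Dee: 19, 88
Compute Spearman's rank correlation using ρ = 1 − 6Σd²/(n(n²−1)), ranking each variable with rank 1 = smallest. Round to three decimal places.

-0.100

Ranks of variable 1: 2, 5, 3, 1, 4
Ranks of variable 2: 2, 1, 4, 3, 5
d = r₁ − r₂: 0, 4, -1, -2, -1
d²: 0, 16, 1, 4, 1; Σd² = 22
ρ = 1 − 6·22/(5·24) = 1 − 132/120 = -0.100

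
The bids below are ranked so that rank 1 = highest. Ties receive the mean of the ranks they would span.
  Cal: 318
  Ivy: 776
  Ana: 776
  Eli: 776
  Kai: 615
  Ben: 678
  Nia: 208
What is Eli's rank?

Sorted (descending): 776, 776, 776, 678, 615, 318, 208
The 3 values of 776 occupy positions 1–3 → average rank 2.
Eli has value 776 → rank 2.

2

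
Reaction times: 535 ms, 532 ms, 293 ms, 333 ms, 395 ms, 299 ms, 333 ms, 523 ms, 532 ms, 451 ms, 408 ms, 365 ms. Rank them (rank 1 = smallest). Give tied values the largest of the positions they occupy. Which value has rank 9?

Sorted (ascending): 293, 299, 333, 333, 365, 395, 408, 451, 523, 532, 532, 535
The 2 values of 333 occupy positions 3–4 → each gets rank 4.
The 2 values of 532 occupy positions 10–11 → each gets rank 11.
Rank 9 → value 523.

523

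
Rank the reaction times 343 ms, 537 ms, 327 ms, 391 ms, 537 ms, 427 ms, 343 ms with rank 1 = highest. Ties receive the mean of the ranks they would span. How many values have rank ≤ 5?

Sorted (descending): 537, 537, 427, 391, 343, 343, 327
The 2 values of 537 occupy positions 1–2 → average rank (1+2)/2 = 1.5.
The 2 values of 343 occupy positions 5–6 → average rank (5+6)/2 = 5.5.
Ranks ≤ 5: {1.5, 1.5, 3, 4} → 4 values.

4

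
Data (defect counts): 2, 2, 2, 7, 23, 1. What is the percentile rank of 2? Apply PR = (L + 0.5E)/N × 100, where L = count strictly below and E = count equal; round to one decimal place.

N = 6.
Strictly below 2: 1. Equal to 2: 3.
PR = (1 + 0.5·3)/6 × 100 = 41.7

41.7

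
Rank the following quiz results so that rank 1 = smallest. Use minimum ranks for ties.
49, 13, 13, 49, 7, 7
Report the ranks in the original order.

Sorted (ascending): 7, 7, 13, 13, 49, 49
The 2 values of 7 occupy positions 1–2 → each gets rank 1.
The 2 values of 13 occupy positions 3–4 → each gets rank 3.
The 2 values of 49 occupy positions 5–6 → each gets rank 5.

5, 3, 3, 5, 1, 1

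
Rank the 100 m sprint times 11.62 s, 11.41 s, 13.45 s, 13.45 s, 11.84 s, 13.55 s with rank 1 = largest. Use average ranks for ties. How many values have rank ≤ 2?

Sorted (descending): 13.55, 13.45, 13.45, 11.84, 11.62, 11.41
The 2 values of 13.45 occupy positions 2–3 → average rank (2+3)/2 = 2.5.
Ranks ≤ 2: {1} → 1 value.

1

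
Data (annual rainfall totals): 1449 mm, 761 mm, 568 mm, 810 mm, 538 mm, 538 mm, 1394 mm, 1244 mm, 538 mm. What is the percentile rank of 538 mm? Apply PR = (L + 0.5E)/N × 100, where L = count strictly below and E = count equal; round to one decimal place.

N = 9.
Strictly below 538: 0. Equal to 538: 3.
PR = (0 + 0.5·3)/9 × 100 = 16.7

16.7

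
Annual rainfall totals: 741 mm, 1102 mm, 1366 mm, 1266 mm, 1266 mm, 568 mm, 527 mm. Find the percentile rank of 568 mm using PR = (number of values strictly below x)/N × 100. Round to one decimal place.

N = 7.
Strictly below 568: 1. Equal to 568: 1.
PR = 1/7 × 100 = 14.3

14.3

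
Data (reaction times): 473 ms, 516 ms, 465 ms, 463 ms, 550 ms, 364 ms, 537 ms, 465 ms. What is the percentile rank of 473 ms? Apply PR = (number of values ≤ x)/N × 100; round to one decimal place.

62.5

N = 8.
Strictly below 473: 4. Equal to 473: 1.
PR = 5/8 × 100 = 62.5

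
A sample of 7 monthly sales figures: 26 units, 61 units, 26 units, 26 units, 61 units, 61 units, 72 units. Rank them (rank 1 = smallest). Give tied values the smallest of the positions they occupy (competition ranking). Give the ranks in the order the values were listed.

1, 4, 1, 1, 4, 4, 7

Sorted (ascending): 26, 26, 26, 61, 61, 61, 72
The 3 values of 26 occupy positions 1–3 → each gets rank 1.
The 3 values of 61 occupy positions 4–6 → each gets rank 4.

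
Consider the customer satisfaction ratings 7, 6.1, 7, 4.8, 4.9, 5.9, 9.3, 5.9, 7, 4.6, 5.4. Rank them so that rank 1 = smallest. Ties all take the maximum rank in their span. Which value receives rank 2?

4.8

Sorted (ascending): 4.6, 4.8, 4.9, 5.4, 5.9, 5.9, 6.1, 7, 7, 7, 9.3
The 2 values of 5.9 occupy positions 5–6 → each gets rank 6.
The 3 values of 7 occupy positions 8–10 → each gets rank 10.
Rank 2 → value 4.8.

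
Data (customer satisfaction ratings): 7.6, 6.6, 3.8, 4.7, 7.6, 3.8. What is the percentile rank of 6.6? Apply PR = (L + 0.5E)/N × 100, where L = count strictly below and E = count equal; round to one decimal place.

N = 6.
Strictly below 6.6: 3. Equal to 6.6: 1.
PR = (3 + 0.5·1)/6 × 100 = 58.3

58.3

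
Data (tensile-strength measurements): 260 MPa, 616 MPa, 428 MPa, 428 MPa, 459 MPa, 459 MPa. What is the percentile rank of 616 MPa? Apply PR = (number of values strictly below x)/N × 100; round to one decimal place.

83.3

N = 6.
Strictly below 616: 5. Equal to 616: 1.
PR = 5/6 × 100 = 83.3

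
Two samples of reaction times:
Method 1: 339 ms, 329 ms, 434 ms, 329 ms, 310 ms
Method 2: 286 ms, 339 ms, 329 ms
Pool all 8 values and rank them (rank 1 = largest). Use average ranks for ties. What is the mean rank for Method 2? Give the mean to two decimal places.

Sorted (descending): 434, 339, 339, 329, 329, 329, 310, 286
The 2 values of 339 occupy positions 2–3 → average rank (2+3)/2 = 2.5.
The 3 values of 329 occupy positions 4–6 → average rank 5.
Method 2 values → pooled ranks: 286→8, 339→2.5, 329→5
Mean rank = (8 + 2.5 + 5) / 3 = 5.17

5.17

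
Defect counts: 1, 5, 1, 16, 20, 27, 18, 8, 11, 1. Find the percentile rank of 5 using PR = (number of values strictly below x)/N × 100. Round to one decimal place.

N = 10.
Strictly below 5: 3. Equal to 5: 1.
PR = 3/10 × 100 = 30.0

30.0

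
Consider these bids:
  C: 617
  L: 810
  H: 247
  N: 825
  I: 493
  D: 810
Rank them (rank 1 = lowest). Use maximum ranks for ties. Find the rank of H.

Sorted (ascending): 247, 493, 617, 810, 810, 825
The 2 values of 810 occupy positions 4–5 → each gets rank 5.
H has value 247 → rank 1.

1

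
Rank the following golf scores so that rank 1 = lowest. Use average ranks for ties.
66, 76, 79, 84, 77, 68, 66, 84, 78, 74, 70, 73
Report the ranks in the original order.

1.5, 7, 10, 11.5, 8, 3, 1.5, 11.5, 9, 6, 4, 5

Sorted (ascending): 66, 66, 68, 70, 73, 74, 76, 77, 78, 79, 84, 84
The 2 values of 66 occupy positions 1–2 → average rank (1+2)/2 = 1.5.
The 2 values of 84 occupy positions 11–12 → average rank (11+12)/2 = 11.5.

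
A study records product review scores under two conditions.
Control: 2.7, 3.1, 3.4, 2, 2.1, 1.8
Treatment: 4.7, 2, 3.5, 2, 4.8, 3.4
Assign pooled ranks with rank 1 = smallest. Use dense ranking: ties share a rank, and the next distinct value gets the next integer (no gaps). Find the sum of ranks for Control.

Sorted (ascending): 1.8, 2, 2, 2, 2.1, 2.7, 3.1, 3.4, 3.4, 3.5, 4.7, 4.8
The 3 values of 2 share dense rank 2.
The 2 values of 3.4 share dense rank 6.
Remaining distinct values take the next consecutive integers.
Control values → pooled ranks: 2.7→4, 3.1→5, 3.4→6, 2→2, 2.1→3, 1.8→1
Rank sum = 4 + 5 + 6 + 2 + 3 + 1 = 21

21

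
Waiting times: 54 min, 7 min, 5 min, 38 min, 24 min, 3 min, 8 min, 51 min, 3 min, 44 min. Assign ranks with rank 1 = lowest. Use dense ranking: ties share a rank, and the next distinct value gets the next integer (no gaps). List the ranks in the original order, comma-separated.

Sorted (ascending): 3, 3, 5, 7, 8, 24, 38, 44, 51, 54
The 2 values of 3 share dense rank 1.
Remaining distinct values take the next consecutive integers.

9, 3, 2, 6, 5, 1, 4, 8, 1, 7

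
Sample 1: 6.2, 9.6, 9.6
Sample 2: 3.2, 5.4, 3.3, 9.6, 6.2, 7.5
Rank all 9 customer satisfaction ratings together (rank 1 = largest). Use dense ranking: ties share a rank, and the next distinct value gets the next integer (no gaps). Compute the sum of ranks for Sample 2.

Sorted (descending): 9.6, 9.6, 9.6, 7.5, 6.2, 6.2, 5.4, 3.3, 3.2
The 3 values of 9.6 share dense rank 1.
The 2 values of 6.2 share dense rank 3.
Remaining distinct values take the next consecutive integers.
Sample 2 values → pooled ranks: 3.2→6, 5.4→4, 3.3→5, 9.6→1, 6.2→3, 7.5→2
Rank sum = 6 + 4 + 5 + 1 + 3 + 2 = 21

21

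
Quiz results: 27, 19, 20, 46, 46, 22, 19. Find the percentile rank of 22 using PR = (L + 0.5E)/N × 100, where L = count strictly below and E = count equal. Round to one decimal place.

N = 7.
Strictly below 22: 3. Equal to 22: 1.
PR = (3 + 0.5·1)/7 × 100 = 50.0

50.0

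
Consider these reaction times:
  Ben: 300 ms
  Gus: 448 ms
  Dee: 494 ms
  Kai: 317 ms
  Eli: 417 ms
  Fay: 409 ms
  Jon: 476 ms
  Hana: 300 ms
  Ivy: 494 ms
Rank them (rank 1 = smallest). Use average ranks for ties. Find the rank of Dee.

8.5

Sorted (ascending): 300, 300, 317, 409, 417, 448, 476, 494, 494
The 2 values of 300 occupy positions 1–2 → average rank (1+2)/2 = 1.5.
The 2 values of 494 occupy positions 8–9 → average rank (8+9)/2 = 8.5.
Dee has value 494 ms → rank 8.5.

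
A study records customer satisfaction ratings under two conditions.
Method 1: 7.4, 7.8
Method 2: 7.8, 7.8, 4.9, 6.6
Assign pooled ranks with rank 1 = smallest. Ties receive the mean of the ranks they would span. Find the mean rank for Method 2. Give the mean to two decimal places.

3.25

Sorted (ascending): 4.9, 6.6, 7.4, 7.8, 7.8, 7.8
The 3 values of 7.8 occupy positions 4–6 → average rank 5.
Method 2 values → pooled ranks: 7.8→5, 7.8→5, 4.9→1, 6.6→2
Mean rank = (5 + 5 + 1 + 2) / 4 = 3.25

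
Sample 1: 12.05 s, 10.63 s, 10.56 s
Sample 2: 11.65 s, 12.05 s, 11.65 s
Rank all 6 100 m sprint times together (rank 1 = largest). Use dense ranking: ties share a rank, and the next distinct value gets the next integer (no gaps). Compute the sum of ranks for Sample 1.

Sorted (descending): 12.05, 12.05, 11.65, 11.65, 10.63, 10.56
The 2 values of 12.05 share dense rank 1.
The 2 values of 11.65 share dense rank 2.
Remaining distinct values take the next consecutive integers.
Sample 1 values → pooled ranks: 12.05→1, 10.63→3, 10.56→4
Rank sum = 1 + 3 + 4 = 8

8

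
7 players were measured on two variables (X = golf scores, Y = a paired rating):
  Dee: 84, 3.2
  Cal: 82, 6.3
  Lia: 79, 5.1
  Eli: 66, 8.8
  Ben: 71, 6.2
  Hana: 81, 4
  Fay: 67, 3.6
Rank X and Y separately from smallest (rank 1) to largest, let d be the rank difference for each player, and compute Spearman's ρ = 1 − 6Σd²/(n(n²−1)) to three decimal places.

-0.429

Ranks of variable 1: 7, 6, 4, 1, 3, 5, 2
Ranks of variable 2: 1, 6, 4, 7, 5, 3, 2
d = r₁ − r₂: 6, 0, 0, -6, -2, 2, 0
d²: 36, 0, 0, 36, 4, 4, 0; Σd² = 80
ρ = 1 − 6·80/(7·48) = 1 − 480/336 = -0.429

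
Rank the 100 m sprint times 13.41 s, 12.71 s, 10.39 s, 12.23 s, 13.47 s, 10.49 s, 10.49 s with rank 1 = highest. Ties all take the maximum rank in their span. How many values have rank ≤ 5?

4

Sorted (descending): 13.47, 13.41, 12.71, 12.23, 10.49, 10.49, 10.39
The 2 values of 10.49 occupy positions 5–6 → each gets rank 6.
Ranks ≤ 5: {1, 2, 3, 4} → 4 values.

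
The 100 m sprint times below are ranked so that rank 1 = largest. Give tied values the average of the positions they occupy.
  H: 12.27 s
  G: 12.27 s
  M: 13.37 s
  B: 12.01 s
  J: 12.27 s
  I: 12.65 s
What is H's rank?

4

Sorted (descending): 13.37, 12.65, 12.27, 12.27, 12.27, 12.01
The 3 values of 12.27 occupy positions 3–5 → average rank 4.
H has value 12.27 s → rank 4.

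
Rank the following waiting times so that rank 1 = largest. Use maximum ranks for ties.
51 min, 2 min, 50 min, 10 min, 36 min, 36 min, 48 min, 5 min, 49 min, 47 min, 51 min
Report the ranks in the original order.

Sorted (descending): 51, 51, 50, 49, 48, 47, 36, 36, 10, 5, 2
The 2 values of 51 occupy positions 1–2 → each gets rank 2.
The 2 values of 36 occupy positions 7–8 → each gets rank 8.

2, 11, 3, 9, 8, 8, 5, 10, 4, 6, 2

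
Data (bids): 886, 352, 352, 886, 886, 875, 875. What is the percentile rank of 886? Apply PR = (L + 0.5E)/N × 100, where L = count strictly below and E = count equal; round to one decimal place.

78.6

N = 7.
Strictly below 886: 4. Equal to 886: 3.
PR = (4 + 0.5·3)/7 × 100 = 78.6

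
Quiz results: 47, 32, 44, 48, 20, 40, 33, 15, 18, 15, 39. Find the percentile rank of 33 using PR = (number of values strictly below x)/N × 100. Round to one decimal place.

45.5

N = 11.
Strictly below 33: 5. Equal to 33: 1.
PR = 5/11 × 100 = 45.5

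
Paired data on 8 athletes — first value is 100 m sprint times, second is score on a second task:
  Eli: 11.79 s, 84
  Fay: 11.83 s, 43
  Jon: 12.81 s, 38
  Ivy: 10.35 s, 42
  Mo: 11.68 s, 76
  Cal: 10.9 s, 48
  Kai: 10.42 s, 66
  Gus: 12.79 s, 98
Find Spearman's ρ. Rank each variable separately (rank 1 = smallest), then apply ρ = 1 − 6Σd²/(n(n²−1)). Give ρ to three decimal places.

Ranks of variable 1: 5, 6, 8, 1, 4, 3, 2, 7
Ranks of variable 2: 7, 3, 1, 2, 6, 4, 5, 8
d = r₁ − r₂: -2, 3, 7, -1, -2, -1, -3, -1
d²: 4, 9, 49, 1, 4, 1, 9, 1; Σd² = 78
ρ = 1 − 6·78/(8·63) = 1 − 468/504 = 0.071

0.071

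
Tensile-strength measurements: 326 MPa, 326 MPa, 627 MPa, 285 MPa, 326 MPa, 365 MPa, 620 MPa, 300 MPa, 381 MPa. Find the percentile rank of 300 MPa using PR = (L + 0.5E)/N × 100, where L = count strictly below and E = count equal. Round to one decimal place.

N = 9.
Strictly below 300: 1. Equal to 300: 1.
PR = (1 + 0.5·1)/9 × 100 = 16.7

16.7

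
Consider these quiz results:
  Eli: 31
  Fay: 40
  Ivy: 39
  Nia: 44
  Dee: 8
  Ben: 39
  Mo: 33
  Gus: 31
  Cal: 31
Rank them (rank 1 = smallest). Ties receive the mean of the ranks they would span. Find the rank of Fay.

Sorted (ascending): 8, 31, 31, 31, 33, 39, 39, 40, 44
The 3 values of 31 occupy positions 2–4 → average rank 3.
The 2 values of 39 occupy positions 6–7 → average rank (6+7)/2 = 6.5.
Fay has value 40 → rank 8.

8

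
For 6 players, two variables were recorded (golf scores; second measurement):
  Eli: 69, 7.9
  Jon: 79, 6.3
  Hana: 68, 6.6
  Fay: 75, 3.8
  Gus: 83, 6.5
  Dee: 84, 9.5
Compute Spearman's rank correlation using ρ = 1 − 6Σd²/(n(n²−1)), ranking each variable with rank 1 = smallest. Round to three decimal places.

Ranks of variable 1: 2, 4, 1, 3, 5, 6
Ranks of variable 2: 5, 2, 4, 1, 3, 6
d = r₁ − r₂: -3, 2, -3, 2, 2, 0
d²: 9, 4, 9, 4, 4, 0; Σd² = 30
ρ = 1 − 6·30/(6·35) = 1 − 180/210 = 0.143

0.143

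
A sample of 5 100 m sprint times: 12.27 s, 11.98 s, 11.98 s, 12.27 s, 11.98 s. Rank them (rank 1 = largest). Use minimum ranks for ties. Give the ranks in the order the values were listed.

Sorted (descending): 12.27, 12.27, 11.98, 11.98, 11.98
The 2 values of 12.27 occupy positions 1–2 → each gets rank 1.
The 3 values of 11.98 occupy positions 3–5 → each gets rank 3.

1, 3, 3, 1, 3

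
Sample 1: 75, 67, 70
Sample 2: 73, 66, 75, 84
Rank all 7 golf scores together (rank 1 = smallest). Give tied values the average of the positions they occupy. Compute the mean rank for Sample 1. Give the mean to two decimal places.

Sorted (ascending): 66, 67, 70, 73, 75, 75, 84
The 2 values of 75 occupy positions 5–6 → average rank (5+6)/2 = 5.5.
Sample 1 values → pooled ranks: 75→5.5, 67→2, 70→3
Mean rank = (5.5 + 2 + 3) / 3 = 3.50

3.50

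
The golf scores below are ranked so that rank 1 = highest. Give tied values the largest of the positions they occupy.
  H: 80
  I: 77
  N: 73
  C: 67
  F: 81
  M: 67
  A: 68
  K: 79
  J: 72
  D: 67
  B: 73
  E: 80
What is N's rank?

Sorted (descending): 81, 80, 80, 79, 77, 73, 73, 72, 68, 67, 67, 67
The 2 values of 80 occupy positions 2–3 → each gets rank 3.
The 2 values of 73 occupy positions 6–7 → each gets rank 7.
The 3 values of 67 occupy positions 10–12 → each gets rank 12.
N has value 73 → rank 7.

7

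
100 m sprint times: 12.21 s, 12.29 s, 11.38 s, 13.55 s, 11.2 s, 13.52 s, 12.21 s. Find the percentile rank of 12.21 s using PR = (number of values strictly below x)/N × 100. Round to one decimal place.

N = 7.
Strictly below 12.21: 2. Equal to 12.21: 2.
PR = 2/7 × 100 = 28.6

28.6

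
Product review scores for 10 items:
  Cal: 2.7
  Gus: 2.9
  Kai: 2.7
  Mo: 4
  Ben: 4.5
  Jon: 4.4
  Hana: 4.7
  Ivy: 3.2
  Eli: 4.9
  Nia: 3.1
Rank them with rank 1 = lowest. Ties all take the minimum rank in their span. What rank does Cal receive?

1

Sorted (ascending): 2.7, 2.7, 2.9, 3.1, 3.2, 4, 4.4, 4.5, 4.7, 4.9
The 2 values of 2.7 occupy positions 1–2 → each gets rank 1.
Cal has value 2.7 → rank 1.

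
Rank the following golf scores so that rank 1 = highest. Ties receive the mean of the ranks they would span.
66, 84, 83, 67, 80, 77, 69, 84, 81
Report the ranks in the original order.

Sorted (descending): 84, 84, 83, 81, 80, 77, 69, 67, 66
The 2 values of 84 occupy positions 1–2 → average rank (1+2)/2 = 1.5.

9, 1.5, 3, 8, 5, 6, 7, 1.5, 4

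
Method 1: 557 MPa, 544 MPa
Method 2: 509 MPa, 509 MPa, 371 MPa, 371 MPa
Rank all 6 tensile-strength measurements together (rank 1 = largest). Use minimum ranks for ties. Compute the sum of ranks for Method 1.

Sorted (descending): 557, 544, 509, 509, 371, 371
The 2 values of 509 occupy positions 3–4 → each gets rank 3.
The 2 values of 371 occupy positions 5–6 → each gets rank 5.
Method 1 values → pooled ranks: 557→1, 544→2
Rank sum = 1 + 2 = 3

3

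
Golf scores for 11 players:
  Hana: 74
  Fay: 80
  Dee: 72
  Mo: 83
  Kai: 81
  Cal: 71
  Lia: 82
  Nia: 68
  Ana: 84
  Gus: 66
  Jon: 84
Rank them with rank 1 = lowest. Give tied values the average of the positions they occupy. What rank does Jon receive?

Sorted (ascending): 66, 68, 71, 72, 74, 80, 81, 82, 83, 84, 84
The 2 values of 84 occupy positions 10–11 → average rank (10+11)/2 = 10.5.
Jon has value 84 → rank 10.5.

10.5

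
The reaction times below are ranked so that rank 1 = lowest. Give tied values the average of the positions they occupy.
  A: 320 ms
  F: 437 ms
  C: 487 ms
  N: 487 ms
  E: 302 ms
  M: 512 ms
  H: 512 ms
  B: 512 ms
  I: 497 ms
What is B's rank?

Sorted (ascending): 302, 320, 437, 487, 487, 497, 512, 512, 512
The 2 values of 487 occupy positions 4–5 → average rank (4+5)/2 = 4.5.
The 3 values of 512 occupy positions 7–9 → average rank 8.
B has value 512 ms → rank 8.

8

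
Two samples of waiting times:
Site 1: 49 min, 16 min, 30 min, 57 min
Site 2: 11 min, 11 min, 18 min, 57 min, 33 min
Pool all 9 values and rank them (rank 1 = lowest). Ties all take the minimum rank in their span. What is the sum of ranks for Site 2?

Sorted (ascending): 11, 11, 16, 18, 30, 33, 49, 57, 57
The 2 values of 11 occupy positions 1–2 → each gets rank 1.
The 2 values of 57 occupy positions 8–9 → each gets rank 8.
Site 2 values → pooled ranks: 11→1, 11→1, 18→4, 57→8, 33→6
Rank sum = 1 + 1 + 4 + 8 + 6 = 20

20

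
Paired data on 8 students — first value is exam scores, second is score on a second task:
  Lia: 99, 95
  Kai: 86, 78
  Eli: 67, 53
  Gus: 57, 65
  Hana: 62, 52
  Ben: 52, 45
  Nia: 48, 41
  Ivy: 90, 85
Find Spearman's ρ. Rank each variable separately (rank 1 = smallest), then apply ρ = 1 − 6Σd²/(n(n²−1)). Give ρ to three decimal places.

0.929

Ranks of variable 1: 8, 6, 5, 3, 4, 2, 1, 7
Ranks of variable 2: 8, 6, 4, 5, 3, 2, 1, 7
d = r₁ − r₂: 0, 0, 1, -2, 1, 0, 0, 0
d²: 0, 0, 1, 4, 1, 0, 0, 0; Σd² = 6
ρ = 1 − 6·6/(8·63) = 1 − 36/504 = 0.929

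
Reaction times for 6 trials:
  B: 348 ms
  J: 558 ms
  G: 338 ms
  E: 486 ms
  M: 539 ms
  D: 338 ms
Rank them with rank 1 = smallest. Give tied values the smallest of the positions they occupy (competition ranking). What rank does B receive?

Sorted (ascending): 338, 338, 348, 486, 539, 558
The 2 values of 338 occupy positions 1–2 → each gets rank 1.
B has value 348 ms → rank 3.

3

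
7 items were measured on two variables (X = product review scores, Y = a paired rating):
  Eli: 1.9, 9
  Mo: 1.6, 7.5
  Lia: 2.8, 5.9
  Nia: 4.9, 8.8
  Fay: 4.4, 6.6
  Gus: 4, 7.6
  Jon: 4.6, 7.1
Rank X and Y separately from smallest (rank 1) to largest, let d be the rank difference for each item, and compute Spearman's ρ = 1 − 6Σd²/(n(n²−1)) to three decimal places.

-0.036

Ranks of variable 1: 2, 1, 3, 7, 5, 4, 6
Ranks of variable 2: 7, 4, 1, 6, 2, 5, 3
d = r₁ − r₂: -5, -3, 2, 1, 3, -1, 3
d²: 25, 9, 4, 1, 9, 1, 9; Σd² = 58
ρ = 1 − 6·58/(7·48) = 1 − 348/336 = -0.036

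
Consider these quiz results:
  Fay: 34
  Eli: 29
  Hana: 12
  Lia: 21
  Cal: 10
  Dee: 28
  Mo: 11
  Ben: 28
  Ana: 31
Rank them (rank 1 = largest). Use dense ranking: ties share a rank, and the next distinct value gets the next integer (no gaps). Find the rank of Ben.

Sorted (descending): 34, 31, 29, 28, 28, 21, 12, 11, 10
The 2 values of 28 share dense rank 4.
Remaining distinct values take the next consecutive integers.
Ben has value 28 → rank 4.

4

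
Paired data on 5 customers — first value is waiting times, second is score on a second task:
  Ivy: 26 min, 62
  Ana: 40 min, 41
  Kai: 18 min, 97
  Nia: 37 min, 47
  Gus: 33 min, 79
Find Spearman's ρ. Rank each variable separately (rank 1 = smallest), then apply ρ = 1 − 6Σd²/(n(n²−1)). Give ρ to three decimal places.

-0.900

Ranks of variable 1: 2, 5, 1, 4, 3
Ranks of variable 2: 3, 1, 5, 2, 4
d = r₁ − r₂: -1, 4, -4, 2, -1
d²: 1, 16, 16, 4, 1; Σd² = 38
ρ = 1 − 6·38/(5·24) = 1 − 228/120 = -0.900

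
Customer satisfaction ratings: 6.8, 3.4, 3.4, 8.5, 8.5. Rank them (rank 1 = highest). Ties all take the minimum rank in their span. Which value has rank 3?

Sorted (descending): 8.5, 8.5, 6.8, 3.4, 3.4
The 2 values of 8.5 occupy positions 1–2 → each gets rank 1.
The 2 values of 3.4 occupy positions 4–5 → each gets rank 4.
Rank 3 → value 6.8.

6.8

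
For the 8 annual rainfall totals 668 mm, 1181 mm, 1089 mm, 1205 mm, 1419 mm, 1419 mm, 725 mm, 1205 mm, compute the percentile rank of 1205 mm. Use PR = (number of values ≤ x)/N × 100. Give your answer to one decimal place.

N = 8.
Strictly below 1205: 4. Equal to 1205: 2.
PR = 6/8 × 100 = 75.0

75.0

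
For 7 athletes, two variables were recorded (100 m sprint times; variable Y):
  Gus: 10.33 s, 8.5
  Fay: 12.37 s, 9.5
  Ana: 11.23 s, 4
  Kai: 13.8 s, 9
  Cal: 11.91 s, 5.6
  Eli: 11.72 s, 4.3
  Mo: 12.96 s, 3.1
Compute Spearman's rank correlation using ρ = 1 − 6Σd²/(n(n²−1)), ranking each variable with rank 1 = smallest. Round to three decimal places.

0.179

Ranks of variable 1: 1, 5, 2, 7, 4, 3, 6
Ranks of variable 2: 5, 7, 2, 6, 4, 3, 1
d = r₁ − r₂: -4, -2, 0, 1, 0, 0, 5
d²: 16, 4, 0, 1, 0, 0, 25; Σd² = 46
ρ = 1 − 6·46/(7·48) = 1 − 276/336 = 0.179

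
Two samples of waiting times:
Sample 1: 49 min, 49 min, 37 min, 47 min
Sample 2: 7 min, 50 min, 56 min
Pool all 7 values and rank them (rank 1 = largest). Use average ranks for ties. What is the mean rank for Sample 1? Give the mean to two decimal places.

4.50

Sorted (descending): 56, 50, 49, 49, 47, 37, 7
The 2 values of 49 occupy positions 3–4 → average rank (3+4)/2 = 3.5.
Sample 1 values → pooled ranks: 49→3.5, 49→3.5, 37→6, 47→5
Mean rank = (3.5 + 3.5 + 6 + 5) / 4 = 4.50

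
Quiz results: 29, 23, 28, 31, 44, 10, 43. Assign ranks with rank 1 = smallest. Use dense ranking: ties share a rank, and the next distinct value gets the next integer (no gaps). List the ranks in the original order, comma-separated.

4, 2, 3, 5, 7, 1, 6

Sorted (ascending): 10, 23, 28, 29, 31, 43, 44
No ties — each value takes its position as its rank.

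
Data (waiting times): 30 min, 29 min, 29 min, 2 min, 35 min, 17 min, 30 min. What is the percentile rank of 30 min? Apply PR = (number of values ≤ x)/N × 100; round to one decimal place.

85.7

N = 7.
Strictly below 30: 4. Equal to 30: 2.
PR = 6/7 × 100 = 85.7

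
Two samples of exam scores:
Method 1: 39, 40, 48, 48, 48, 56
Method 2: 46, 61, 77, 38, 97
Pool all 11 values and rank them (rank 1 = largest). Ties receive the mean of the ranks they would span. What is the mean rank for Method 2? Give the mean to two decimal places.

5.00

Sorted (descending): 97, 77, 61, 56, 48, 48, 48, 46, 40, 39, 38
The 3 values of 48 occupy positions 5–7 → average rank 6.
Method 2 values → pooled ranks: 46→8, 61→3, 77→2, 38→11, 97→1
Mean rank = (8 + 3 + 2 + 11 + 1) / 5 = 5.00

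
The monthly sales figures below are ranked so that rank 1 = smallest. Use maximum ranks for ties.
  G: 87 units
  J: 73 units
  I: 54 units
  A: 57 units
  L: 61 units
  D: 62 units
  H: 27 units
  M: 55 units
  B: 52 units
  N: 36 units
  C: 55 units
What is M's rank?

Sorted (ascending): 27, 36, 52, 54, 55, 55, 57, 61, 62, 73, 87
The 2 values of 55 occupy positions 5–6 → each gets rank 6.
M has value 55 units → rank 6.

6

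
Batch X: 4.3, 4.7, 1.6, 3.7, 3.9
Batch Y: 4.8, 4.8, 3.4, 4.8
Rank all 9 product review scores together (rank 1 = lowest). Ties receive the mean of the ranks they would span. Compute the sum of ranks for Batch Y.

26

Sorted (ascending): 1.6, 3.4, 3.7, 3.9, 4.3, 4.7, 4.8, 4.8, 4.8
The 3 values of 4.8 occupy positions 7–9 → average rank 8.
Batch Y values → pooled ranks: 4.8→8, 4.8→8, 3.4→2, 4.8→8
Rank sum = 8 + 8 + 2 + 8 = 26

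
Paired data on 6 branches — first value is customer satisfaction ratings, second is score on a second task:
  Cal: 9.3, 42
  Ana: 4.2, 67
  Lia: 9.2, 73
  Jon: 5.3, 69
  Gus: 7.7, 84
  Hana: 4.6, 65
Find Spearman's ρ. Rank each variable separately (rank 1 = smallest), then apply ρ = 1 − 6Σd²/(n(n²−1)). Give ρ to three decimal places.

0.029

Ranks of variable 1: 6, 1, 5, 3, 4, 2
Ranks of variable 2: 1, 3, 5, 4, 6, 2
d = r₁ − r₂: 5, -2, 0, -1, -2, 0
d²: 25, 4, 0, 1, 4, 0; Σd² = 34
ρ = 1 − 6·34/(6·35) = 1 − 204/210 = 0.029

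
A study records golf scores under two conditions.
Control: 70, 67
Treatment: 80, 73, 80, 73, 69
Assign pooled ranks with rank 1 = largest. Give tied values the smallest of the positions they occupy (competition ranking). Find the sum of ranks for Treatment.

14

Sorted (descending): 80, 80, 73, 73, 70, 69, 67
The 2 values of 80 occupy positions 1–2 → each gets rank 1.
The 2 values of 73 occupy positions 3–4 → each gets rank 3.
Treatment values → pooled ranks: 80→1, 73→3, 80→1, 73→3, 69→6
Rank sum = 1 + 3 + 1 + 3 + 6 = 14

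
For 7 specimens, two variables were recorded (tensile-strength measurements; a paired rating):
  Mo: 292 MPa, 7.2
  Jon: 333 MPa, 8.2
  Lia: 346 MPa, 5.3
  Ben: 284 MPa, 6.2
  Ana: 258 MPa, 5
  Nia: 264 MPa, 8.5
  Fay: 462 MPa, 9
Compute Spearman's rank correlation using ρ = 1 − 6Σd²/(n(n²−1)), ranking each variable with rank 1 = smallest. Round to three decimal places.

Ranks of variable 1: 4, 5, 6, 3, 1, 2, 7
Ranks of variable 2: 4, 5, 2, 3, 1, 6, 7
d = r₁ − r₂: 0, 0, 4, 0, 0, -4, 0
d²: 0, 0, 16, 0, 0, 16, 0; Σd² = 32
ρ = 1 − 6·32/(7·48) = 1 − 192/336 = 0.429

0.429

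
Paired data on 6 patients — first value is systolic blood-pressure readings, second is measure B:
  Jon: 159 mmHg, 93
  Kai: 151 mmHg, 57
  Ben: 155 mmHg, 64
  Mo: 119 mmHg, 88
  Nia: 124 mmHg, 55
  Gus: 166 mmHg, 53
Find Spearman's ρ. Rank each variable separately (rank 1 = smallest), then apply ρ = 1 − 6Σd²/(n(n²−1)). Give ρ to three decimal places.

Ranks of variable 1: 5, 3, 4, 1, 2, 6
Ranks of variable 2: 6, 3, 4, 5, 2, 1
d = r₁ − r₂: -1, 0, 0, -4, 0, 5
d²: 1, 0, 0, 16, 0, 25; Σd² = 42
ρ = 1 − 6·42/(6·35) = 1 − 252/210 = -0.200

-0.200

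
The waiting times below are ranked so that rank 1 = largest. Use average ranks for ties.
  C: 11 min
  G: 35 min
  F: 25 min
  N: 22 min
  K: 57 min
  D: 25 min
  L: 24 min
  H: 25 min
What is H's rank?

4

Sorted (descending): 57, 35, 25, 25, 25, 24, 22, 11
The 3 values of 25 occupy positions 3–5 → average rank 4.
H has value 25 min → rank 4.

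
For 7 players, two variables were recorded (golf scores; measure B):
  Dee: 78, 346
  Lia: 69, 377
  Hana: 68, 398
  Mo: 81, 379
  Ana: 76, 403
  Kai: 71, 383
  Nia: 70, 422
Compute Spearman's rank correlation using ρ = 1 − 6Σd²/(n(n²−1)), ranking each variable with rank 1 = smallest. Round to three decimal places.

Ranks of variable 1: 6, 2, 1, 7, 5, 4, 3
Ranks of variable 2: 1, 2, 5, 3, 6, 4, 7
d = r₁ − r₂: 5, 0, -4, 4, -1, 0, -4
d²: 25, 0, 16, 16, 1, 0, 16; Σd² = 74
ρ = 1 − 6·74/(7·48) = 1 − 444/336 = -0.321

-0.321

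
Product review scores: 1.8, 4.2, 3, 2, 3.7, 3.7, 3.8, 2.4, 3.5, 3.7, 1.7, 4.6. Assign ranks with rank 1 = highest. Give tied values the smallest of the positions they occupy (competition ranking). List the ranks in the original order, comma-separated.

Sorted (descending): 4.6, 4.2, 3.8, 3.7, 3.7, 3.7, 3.5, 3, 2.4, 2, 1.8, 1.7
The 3 values of 3.7 occupy positions 4–6 → each gets rank 4.

11, 2, 8, 10, 4, 4, 3, 9, 7, 4, 12, 1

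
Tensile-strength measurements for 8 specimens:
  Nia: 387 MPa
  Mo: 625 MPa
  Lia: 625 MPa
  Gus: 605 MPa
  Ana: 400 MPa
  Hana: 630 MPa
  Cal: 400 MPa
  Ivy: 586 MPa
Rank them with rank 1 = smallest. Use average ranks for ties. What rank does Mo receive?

6.5

Sorted (ascending): 387, 400, 400, 586, 605, 625, 625, 630
The 2 values of 400 occupy positions 2–3 → average rank (2+3)/2 = 2.5.
The 2 values of 625 occupy positions 6–7 → average rank (6+7)/2 = 6.5.
Mo has value 625 MPa → rank 6.5.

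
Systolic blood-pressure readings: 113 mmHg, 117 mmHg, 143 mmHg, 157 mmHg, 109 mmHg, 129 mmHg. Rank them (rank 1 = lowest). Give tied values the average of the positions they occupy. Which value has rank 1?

109

Sorted (ascending): 109, 113, 117, 129, 143, 157
No ties — each value takes its position as its rank.
Rank 1 → value 109.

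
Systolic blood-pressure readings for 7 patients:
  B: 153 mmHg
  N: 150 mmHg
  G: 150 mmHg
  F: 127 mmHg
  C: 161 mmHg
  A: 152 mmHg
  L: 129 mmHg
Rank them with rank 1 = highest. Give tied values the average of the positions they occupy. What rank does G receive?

4.5

Sorted (descending): 161, 153, 152, 150, 150, 129, 127
The 2 values of 150 occupy positions 4–5 → average rank (4+5)/2 = 4.5.
G has value 150 mmHg → rank 4.5.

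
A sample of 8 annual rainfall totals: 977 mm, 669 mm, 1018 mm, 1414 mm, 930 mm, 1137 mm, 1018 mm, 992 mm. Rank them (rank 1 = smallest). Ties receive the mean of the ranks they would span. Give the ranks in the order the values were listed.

3, 1, 5.5, 8, 2, 7, 5.5, 4

Sorted (ascending): 669, 930, 977, 992, 1018, 1018, 1137, 1414
The 2 values of 1018 occupy positions 5–6 → average rank (5+6)/2 = 5.5.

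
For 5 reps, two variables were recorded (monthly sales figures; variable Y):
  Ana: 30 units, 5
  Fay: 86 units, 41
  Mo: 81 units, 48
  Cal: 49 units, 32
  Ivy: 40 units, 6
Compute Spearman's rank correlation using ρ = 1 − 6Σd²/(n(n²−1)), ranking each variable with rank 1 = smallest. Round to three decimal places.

Ranks of variable 1: 1, 5, 4, 3, 2
Ranks of variable 2: 1, 4, 5, 3, 2
d = r₁ − r₂: 0, 1, -1, 0, 0
d²: 0, 1, 1, 0, 0; Σd² = 2
ρ = 1 − 6·2/(5·24) = 1 − 12/120 = 0.900

0.900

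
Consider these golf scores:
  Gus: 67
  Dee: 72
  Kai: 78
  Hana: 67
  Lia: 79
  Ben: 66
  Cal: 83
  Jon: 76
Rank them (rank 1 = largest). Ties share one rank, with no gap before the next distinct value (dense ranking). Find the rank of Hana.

6

Sorted (descending): 83, 79, 78, 76, 72, 67, 67, 66
The 2 values of 67 share dense rank 6.
Remaining distinct values take the next consecutive integers.
Hana has value 67 → rank 6.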